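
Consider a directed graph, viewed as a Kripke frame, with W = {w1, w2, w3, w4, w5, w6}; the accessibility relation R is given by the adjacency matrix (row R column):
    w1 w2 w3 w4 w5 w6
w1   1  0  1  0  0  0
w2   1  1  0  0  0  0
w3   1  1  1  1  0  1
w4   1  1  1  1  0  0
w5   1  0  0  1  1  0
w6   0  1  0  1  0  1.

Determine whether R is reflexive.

Yes

Reflexive: yes — every world is R-related to itself.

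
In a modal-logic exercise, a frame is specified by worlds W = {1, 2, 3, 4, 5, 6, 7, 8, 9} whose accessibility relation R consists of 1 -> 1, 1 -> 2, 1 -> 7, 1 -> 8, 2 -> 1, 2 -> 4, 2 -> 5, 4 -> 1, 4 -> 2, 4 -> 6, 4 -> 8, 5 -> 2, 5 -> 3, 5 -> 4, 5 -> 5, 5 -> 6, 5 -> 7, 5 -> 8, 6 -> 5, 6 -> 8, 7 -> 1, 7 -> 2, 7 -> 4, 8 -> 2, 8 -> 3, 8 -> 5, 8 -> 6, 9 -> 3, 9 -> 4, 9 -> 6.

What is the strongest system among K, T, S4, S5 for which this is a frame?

Reflexive (axiom T): no — 2 is not related to itself.
Transitive (axiom 4): no — 1 R 2 and 2 R 4, but not 1 R 4.
Euclidean (axiom 5): no — 1 R 2 and 1 R 7, but not 2 R 7.
So F validates K; T would additionally require R to be reflexive. The strongest is K.

K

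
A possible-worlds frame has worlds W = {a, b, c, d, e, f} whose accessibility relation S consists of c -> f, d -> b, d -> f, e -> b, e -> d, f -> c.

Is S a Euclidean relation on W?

Euclidean: no — d S b and d S f, but not b S f.

No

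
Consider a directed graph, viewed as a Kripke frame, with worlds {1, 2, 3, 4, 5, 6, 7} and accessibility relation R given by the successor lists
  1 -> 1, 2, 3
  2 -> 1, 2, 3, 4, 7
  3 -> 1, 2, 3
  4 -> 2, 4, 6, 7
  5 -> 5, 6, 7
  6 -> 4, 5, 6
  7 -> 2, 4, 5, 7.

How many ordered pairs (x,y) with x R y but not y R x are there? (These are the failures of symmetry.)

0

R is symmetric; there are no such tuples.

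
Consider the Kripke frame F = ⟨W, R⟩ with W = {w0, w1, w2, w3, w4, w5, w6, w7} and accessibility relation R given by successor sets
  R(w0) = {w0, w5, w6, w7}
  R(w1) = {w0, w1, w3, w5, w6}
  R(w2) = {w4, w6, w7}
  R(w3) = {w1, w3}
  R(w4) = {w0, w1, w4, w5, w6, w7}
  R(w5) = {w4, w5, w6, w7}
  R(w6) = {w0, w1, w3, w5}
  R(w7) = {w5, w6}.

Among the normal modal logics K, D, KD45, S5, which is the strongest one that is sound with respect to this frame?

Serial (axiom D): yes — every world has a successor (e.g. w0 R w0).
Euclidean (axiom 5): no — w0 R w6 and w0 R w7, but not w6 R w7.
Transitive (axiom 4): no — w0 R w5 and w5 R w4, but not w0 R w4.
Reflexive (axiom T): no — w2 is not related to itself.
So F validates K, D; KD45 would additionally require R to be Euclidean and transitive. The strongest is D.

D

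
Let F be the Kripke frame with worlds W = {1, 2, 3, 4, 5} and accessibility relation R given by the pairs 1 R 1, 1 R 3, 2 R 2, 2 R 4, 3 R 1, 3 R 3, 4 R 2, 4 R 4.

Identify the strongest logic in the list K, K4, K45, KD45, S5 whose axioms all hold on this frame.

Transitive (axiom 4): yes — every two-step R-path is closed by a direct edge.
Euclidean (axiom 5): yes — any two successors of a common world are R-related.
Serial (axiom D): no — 5 has no R-successor.
Reflexive (axiom T): no — 5 is not related to itself.
So F validates K, K4, K45; KD45 would additionally require R to be serial. The strongest is K45.

K45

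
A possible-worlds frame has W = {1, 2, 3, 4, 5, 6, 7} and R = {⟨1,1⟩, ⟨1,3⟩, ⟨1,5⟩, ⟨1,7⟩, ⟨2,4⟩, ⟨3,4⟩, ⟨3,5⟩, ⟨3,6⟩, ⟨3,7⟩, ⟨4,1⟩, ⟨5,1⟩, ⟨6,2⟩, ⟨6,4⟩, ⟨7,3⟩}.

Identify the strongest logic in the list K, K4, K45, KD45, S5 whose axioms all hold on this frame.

K

Transitive (axiom 4): no — 1 R 3 and 3 R 4, but not 1 R 4.
Euclidean (axiom 5): no — 1 R 5 and 1 R 3, but not 5 R 3.
Serial (axiom D): yes — every world has a successor (e.g. 1 R 1).
Reflexive (axiom T): no — 2 is not related to itself.
So F validates K; K4 would additionally require R to be transitive. The strongest is K.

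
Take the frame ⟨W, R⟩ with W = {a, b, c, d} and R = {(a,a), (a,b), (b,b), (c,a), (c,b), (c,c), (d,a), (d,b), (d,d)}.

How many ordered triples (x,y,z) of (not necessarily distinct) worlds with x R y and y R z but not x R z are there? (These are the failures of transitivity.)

0

R is transitive; there are no such tuples.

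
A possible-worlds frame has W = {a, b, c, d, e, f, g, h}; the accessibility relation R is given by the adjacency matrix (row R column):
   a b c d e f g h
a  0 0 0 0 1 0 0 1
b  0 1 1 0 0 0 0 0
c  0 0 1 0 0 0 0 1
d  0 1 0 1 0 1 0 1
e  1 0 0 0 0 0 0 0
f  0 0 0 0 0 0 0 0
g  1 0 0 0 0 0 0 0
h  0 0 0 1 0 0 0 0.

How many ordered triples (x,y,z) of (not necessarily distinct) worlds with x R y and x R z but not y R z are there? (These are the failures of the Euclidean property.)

19

Enumerating: (a,e,e), (a,e,h), (a,h,e), (a,h,h), (b,c,b), (c,h,c), (c,h,h), (d,b,d), (d,b,f), (d,b,h), (d,f,b), (d,f,d), … and 7 more.
Total: 19.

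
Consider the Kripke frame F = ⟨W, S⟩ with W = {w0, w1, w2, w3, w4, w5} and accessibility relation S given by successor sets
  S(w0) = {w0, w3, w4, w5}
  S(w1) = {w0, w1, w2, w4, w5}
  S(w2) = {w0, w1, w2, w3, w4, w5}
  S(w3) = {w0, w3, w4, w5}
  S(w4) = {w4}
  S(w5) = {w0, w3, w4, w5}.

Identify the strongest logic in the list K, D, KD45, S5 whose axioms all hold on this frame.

Serial (axiom D): yes — every world has a successor (e.g. w0 S w0).
Euclidean (axiom 5): no — w0 S w4 and w0 S w3, but not w4 S w3.
Transitive (axiom 4): no — w1 S w0 and w0 S w3, but not w1 S w3.
Reflexive (axiom T): yes — every world is S-related to itself.
So F validates K, D; KD45 would additionally require S to be Euclidean and transitive. The strongest is D.

D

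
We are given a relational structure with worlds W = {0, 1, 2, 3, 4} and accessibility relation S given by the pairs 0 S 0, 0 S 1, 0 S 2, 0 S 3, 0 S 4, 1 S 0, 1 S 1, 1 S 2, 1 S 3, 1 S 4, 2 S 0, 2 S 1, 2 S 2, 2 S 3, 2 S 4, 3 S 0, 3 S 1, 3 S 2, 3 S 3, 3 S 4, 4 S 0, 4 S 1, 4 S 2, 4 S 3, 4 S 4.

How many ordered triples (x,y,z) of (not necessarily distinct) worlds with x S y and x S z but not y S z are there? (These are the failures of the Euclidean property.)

0

S is Euclidean; there are no such tuples.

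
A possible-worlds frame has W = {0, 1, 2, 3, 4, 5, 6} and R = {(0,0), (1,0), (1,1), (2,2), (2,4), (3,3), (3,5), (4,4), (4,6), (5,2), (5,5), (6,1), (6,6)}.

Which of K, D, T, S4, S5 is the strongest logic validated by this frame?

T

Serial (axiom D): yes — every world has a successor (e.g. 0 R 0).
Reflexive (axiom T): yes — every world is R-related to itself.
Transitive (axiom 4): no — 2 R 4 and 4 R 6, but not 2 R 6.
Euclidean (axiom 5): no — 1 R 0 and 1 R 1, but not 0 R 1.
So F validates K, D, T; S4 would additionally require R to be transitive. The strongest is T.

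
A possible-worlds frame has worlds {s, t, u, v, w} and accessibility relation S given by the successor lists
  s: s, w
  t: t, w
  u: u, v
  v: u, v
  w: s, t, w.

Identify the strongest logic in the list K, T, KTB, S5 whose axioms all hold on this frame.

Reflexive (axiom T): yes — every world is S-related to itself.
Symmetric (axiom B): yes — every pair in S has its reverse in S.
Euclidean (axiom 5): no — w S s and w S t, but not s S t.
So F validates K, T, KTB; S5 would additionally require S to be Euclidean. The strongest is KTB.

KTB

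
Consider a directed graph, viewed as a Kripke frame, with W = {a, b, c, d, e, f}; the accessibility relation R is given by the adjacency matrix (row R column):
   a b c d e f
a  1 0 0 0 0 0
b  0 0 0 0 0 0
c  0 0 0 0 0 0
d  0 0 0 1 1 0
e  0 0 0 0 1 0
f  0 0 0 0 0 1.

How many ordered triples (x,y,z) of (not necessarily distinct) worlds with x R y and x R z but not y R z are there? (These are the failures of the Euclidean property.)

1

Enumerating: (d,e,d).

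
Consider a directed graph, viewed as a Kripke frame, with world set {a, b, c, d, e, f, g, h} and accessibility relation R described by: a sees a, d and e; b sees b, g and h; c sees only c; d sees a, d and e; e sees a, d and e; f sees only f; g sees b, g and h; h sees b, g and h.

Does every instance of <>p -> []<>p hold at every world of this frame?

Yes

Axiom 5 corresponds to the accessibility relation being Euclidean.
Euclidean: yes — any two successors of a common world are R-related.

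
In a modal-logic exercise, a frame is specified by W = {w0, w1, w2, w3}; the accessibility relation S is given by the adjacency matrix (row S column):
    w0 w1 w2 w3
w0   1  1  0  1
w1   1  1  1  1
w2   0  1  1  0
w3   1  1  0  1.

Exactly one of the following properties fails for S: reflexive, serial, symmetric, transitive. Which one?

Reflexive: yes — every world is S-related to itself.
Serial: yes — every world has a successor (e.g. w0 S w0).
Symmetric: yes — every pair in S has its reverse in S.
Transitive: no — w0 S w1 and w1 S w2, but not w0 S w2.
Only transitive fails.

transitive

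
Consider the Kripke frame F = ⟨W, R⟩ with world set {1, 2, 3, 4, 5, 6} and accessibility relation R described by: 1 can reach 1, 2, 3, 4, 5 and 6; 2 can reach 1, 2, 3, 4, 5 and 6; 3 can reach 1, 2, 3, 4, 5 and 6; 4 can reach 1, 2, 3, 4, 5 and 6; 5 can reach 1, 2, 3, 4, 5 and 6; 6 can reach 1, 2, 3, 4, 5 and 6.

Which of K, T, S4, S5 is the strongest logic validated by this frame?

S5

Reflexive (axiom T): yes — every world is R-related to itself.
Transitive (axiom 4): yes — every two-step R-path is closed by a direct edge.
Euclidean (axiom 5): yes — any two successors of a common world are R-related.
So F validates K, T, S4, S5. The strongest is S5.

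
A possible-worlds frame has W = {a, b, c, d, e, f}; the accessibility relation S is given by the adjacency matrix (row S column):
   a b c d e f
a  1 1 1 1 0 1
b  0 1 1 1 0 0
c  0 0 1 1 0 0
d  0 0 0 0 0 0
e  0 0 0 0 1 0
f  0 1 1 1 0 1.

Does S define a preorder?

Reflexive: no — d is not related to itself.
Transitive: yes — every two-step S-path is closed by a direct edge.
So S is not a preorder.

No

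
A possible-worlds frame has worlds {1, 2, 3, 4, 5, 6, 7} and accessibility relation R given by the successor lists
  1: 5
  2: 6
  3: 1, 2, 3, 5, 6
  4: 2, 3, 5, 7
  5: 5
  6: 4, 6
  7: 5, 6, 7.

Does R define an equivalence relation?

Reflexive: no — 1 is not related to itself.
Symmetric: no — 1 R 5 but not 5 R 1.
Transitive: no — 2 R 6 and 6 R 4, but not 2 R 4.
So R is not an equivalence relation.

No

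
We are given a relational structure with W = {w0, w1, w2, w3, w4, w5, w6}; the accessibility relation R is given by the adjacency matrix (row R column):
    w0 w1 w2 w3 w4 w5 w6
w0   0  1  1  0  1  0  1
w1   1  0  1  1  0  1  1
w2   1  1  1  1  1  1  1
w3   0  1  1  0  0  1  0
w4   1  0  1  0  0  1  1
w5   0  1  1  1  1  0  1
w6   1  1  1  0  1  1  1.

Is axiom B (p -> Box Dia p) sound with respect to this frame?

The schema B characterises exactly the symmetric frames.
Symmetric: yes — every pair in R has its reverse in R.

Yes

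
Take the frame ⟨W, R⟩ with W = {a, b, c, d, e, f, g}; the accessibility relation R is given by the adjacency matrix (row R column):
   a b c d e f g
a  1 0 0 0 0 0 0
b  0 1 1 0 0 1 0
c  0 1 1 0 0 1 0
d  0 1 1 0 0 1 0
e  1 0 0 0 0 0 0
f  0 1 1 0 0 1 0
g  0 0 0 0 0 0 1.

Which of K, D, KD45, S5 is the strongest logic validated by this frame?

KD45

Serial (axiom D): yes — every world has a successor (e.g. a R a).
Euclidean (axiom 5): yes — any two successors of a common world are R-related.
Transitive (axiom 4): yes — every two-step R-path is closed by a direct edge.
Reflexive (axiom T): no — d is not related to itself.
So F validates K, D, KD45; S5 would additionally require R to be reflexive. The strongest is KD45.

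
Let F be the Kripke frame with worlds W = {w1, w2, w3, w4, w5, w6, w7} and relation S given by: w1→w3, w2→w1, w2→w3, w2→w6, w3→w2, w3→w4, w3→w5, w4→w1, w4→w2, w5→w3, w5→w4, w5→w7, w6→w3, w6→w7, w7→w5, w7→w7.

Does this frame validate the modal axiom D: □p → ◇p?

Yes

Axiom D corresponds to the accessibility relation being serial.
Serial: yes — every world has a successor (e.g. w1 S w3).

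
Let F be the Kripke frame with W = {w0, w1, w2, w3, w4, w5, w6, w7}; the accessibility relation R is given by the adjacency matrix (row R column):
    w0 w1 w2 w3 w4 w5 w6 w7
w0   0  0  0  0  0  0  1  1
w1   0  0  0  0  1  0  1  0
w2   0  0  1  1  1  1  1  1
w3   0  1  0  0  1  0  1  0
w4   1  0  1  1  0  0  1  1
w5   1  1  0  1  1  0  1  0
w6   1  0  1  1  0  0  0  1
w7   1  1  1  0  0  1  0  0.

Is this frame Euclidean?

No

Euclidean: no — w0 R w7 and w0 R w6, but not w7 R w6.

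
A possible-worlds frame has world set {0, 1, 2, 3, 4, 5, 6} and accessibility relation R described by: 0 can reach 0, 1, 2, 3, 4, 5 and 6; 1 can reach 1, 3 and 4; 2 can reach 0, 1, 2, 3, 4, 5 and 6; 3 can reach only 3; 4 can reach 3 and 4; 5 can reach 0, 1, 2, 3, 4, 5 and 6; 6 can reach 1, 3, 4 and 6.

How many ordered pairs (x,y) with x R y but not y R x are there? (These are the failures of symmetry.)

18

Enumerating: (0,1), (0,3), (0,4), (0,6), (1,3), (1,4), (2,1), (2,3), (2,4), (2,6), (4,3), (5,1), (5,3), (5,4), (5,6), (6,1), (6,3), (6,4).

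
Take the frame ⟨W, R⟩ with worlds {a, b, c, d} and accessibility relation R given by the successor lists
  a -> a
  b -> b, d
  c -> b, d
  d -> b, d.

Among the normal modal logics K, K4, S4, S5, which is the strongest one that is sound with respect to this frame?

K4

Transitive (axiom 4): yes — every two-step R-path is closed by a direct edge.
Reflexive (axiom T): no — c is not related to itself.
Euclidean (axiom 5): yes — any two successors of a common world are R-related.
So F validates K, K4; S4 would additionally require R to be reflexive. The strongest is K4.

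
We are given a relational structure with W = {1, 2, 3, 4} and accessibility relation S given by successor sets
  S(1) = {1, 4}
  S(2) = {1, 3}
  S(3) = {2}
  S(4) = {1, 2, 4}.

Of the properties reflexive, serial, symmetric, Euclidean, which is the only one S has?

serial

Reflexive: no — 2 is not related to itself.
Serial: yes — every world has a successor (e.g. 1 S 1).
Symmetric: no — 2 S 1 but not 1 S 2.
Euclidean: no — 2 S 1 and 2 S 3, but not 1 S 3.
Only serial holds.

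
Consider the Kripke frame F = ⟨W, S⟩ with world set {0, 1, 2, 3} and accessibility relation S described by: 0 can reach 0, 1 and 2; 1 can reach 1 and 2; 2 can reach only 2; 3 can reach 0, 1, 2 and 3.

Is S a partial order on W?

Yes

Reflexive: yes — every world is S-related to itself.
Transitive: yes — every two-step S-path is closed by a direct edge.
Antisymmetric: yes — no distinct pair is related both ways.
So S is a partial order.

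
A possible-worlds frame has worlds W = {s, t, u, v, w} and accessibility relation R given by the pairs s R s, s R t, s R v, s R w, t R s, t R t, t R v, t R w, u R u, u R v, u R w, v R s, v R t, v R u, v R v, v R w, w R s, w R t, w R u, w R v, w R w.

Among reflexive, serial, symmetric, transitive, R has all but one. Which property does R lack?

transitive

Reflexive: yes — every world is R-related to itself.
Serial: yes — every world has a successor (e.g. s R s).
Symmetric: yes — every pair in R has its reverse in R.
Transitive: no — s R v and v R u, but not s R u.
Only transitive fails.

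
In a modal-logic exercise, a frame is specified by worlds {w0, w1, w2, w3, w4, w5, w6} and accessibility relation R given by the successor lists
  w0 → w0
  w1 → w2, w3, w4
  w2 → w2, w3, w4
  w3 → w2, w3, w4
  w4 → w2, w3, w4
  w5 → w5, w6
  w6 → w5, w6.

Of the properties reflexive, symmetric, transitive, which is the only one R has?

transitive

Reflexive: no — w1 is not related to itself.
Symmetric: no — w1 R w2 but not w2 R w1.
Transitive: yes — every two-step R-path is closed by a direct edge.
Only transitive holds.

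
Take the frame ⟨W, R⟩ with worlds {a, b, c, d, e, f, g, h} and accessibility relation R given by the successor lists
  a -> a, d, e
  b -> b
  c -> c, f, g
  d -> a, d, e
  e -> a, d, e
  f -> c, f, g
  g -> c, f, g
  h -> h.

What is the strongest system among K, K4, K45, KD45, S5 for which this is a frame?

S5

Transitive (axiom 4): yes — every two-step R-path is closed by a direct edge.
Euclidean (axiom 5): yes — any two successors of a common world are R-related.
Serial (axiom D): yes — every world has a successor (e.g. a R a).
Reflexive (axiom T): yes — every world is R-related to itself.
So F validates K, K4, K45, KD45, S5. The strongest is S5.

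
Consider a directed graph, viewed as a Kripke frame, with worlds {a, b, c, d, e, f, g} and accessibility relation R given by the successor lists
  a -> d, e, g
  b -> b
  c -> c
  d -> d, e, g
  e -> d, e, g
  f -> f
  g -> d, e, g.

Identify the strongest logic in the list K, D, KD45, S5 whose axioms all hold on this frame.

KD45

Serial (axiom D): yes — every world has a successor (e.g. a R d).
Euclidean (axiom 5): yes — any two successors of a common world are R-related.
Transitive (axiom 4): yes — every two-step R-path is closed by a direct edge.
Reflexive (axiom T): no — a is not related to itself.
So F validates K, D, KD45; S5 would additionally require R to be reflexive. The strongest is KD45.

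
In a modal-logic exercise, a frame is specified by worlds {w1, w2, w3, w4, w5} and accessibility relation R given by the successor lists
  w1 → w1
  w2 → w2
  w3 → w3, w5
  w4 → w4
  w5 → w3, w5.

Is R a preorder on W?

Yes

Reflexive: yes — every world is R-related to itself.
Transitive: yes — every two-step R-path is closed by a direct edge.
So R is a preorder.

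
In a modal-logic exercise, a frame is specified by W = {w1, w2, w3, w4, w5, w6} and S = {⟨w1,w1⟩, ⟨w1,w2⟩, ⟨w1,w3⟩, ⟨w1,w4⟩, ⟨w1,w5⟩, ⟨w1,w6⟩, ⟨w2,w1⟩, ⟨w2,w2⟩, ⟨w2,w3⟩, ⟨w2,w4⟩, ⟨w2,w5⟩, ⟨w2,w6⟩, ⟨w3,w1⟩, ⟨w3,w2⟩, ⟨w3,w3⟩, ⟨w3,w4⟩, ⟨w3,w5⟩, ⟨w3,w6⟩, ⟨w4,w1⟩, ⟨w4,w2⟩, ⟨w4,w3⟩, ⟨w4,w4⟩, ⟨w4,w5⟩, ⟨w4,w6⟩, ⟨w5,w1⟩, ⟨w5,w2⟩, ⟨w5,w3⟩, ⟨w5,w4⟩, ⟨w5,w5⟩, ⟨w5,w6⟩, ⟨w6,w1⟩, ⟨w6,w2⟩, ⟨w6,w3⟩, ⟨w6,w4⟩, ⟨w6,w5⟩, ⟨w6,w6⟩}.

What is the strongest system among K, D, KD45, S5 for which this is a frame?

Serial (axiom D): yes — every world has a successor (e.g. w1 S w1).
Euclidean (axiom 5): yes — any two successors of a common world are S-related.
Transitive (axiom 4): yes — every two-step S-path is closed by a direct edge.
Reflexive (axiom T): yes — every world is S-related to itself.
So F validates K, D, KD45, S5. The strongest is S5.

S5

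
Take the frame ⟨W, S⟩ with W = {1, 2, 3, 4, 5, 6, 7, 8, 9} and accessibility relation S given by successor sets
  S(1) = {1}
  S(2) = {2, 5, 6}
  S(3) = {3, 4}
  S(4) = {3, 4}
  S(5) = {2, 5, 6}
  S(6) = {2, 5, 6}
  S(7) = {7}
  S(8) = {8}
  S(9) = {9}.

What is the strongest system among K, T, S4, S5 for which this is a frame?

S5

Reflexive (axiom T): yes — every world is S-related to itself.
Transitive (axiom 4): yes — every two-step S-path is closed by a direct edge.
Euclidean (axiom 5): yes — any two successors of a common world are S-related.
So F validates K, T, S4, S5. The strongest is S5.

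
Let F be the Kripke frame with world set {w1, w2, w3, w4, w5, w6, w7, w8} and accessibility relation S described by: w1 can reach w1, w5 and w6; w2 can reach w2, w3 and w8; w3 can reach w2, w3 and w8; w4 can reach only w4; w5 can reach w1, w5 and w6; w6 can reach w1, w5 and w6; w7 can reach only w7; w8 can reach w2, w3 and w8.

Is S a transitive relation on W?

Transitive: yes — every two-step S-path is closed by a direct edge.

Yes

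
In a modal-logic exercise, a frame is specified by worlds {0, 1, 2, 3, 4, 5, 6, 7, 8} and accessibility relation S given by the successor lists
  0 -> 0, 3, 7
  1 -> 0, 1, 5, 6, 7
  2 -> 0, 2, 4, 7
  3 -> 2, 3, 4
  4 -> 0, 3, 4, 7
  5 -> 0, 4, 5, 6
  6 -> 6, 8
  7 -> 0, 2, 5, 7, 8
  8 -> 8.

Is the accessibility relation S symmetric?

Symmetric: no — 0 S 3 but not 3 S 0.

No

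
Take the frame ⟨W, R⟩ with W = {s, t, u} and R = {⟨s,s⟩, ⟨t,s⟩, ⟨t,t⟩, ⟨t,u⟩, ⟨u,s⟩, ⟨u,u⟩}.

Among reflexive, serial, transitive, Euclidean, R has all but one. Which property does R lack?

Reflexive: yes — every world is R-related to itself.
Serial: yes — every world has a successor (e.g. s R s).
Transitive: yes — every two-step R-path is closed by a direct edge.
Euclidean: no — t R s and t R u, but not s R u.
Only Euclidean fails.

Euclidean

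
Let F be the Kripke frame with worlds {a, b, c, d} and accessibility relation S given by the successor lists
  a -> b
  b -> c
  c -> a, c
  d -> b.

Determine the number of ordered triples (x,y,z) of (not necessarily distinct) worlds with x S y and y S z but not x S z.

Enumerating: (a,b,c), (b,c,a), (c,a,b), (d,b,c).

4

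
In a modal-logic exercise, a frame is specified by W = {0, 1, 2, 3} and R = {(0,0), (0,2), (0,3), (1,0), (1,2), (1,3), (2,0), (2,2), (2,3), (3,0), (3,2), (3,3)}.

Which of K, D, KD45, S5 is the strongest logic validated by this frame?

Serial (axiom D): yes — every world has a successor (e.g. 0 R 0).
Euclidean (axiom 5): yes — any two successors of a common world are R-related.
Transitive (axiom 4): yes — every two-step R-path is closed by a direct edge.
Reflexive (axiom T): no — 1 is not related to itself.
So F validates K, D, KD45; S5 would additionally require R to be reflexive. The strongest is KD45.

KD45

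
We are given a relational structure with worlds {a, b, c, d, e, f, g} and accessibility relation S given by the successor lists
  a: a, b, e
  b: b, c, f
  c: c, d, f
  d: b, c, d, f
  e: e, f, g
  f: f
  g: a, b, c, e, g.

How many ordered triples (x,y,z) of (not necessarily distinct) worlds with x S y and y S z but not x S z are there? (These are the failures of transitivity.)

13

Enumerating: (a,b,c), (a,b,f), (a,e,f), (a,e,g), (b,c,d), (c,d,b), (e,g,a), (e,g,b), (e,g,c), (g,b,f), (g,c,d), (g,c,f), (g,e,f).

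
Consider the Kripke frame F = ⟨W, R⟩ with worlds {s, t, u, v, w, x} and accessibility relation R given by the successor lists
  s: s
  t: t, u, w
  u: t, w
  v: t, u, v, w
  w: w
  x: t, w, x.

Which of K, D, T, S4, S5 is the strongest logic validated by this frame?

Serial (axiom D): yes — every world has a successor (e.g. s R s).
Reflexive (axiom T): no — u is not related to itself.
Transitive (axiom 4): no — x R t and t R u, but not x R u.
Euclidean (axiom 5): no — t R w and t R u, but not w R u.
So F validates K, D; T would additionally require R to be reflexive. The strongest is D.

D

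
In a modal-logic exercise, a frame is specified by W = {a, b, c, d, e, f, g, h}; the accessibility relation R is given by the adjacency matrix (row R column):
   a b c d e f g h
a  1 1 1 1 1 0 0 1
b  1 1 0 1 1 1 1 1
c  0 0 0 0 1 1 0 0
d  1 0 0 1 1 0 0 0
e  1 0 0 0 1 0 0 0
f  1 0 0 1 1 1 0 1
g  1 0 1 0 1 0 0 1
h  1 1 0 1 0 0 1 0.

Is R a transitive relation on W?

No

Transitive: no — a R b and b R f, but not a R f.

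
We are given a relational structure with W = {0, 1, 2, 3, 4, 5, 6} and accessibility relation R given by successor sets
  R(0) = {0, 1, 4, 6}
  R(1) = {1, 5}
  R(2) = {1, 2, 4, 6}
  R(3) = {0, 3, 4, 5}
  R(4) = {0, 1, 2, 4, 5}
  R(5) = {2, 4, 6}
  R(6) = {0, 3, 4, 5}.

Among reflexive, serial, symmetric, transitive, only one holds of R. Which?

Reflexive: no — 5 is not related to itself.
Serial: yes — every world has a successor (e.g. 0 R 0).
Symmetric: no — 0 R 1 but not 1 R 0.
Transitive: no — 0 R 1 and 1 R 5, but not 0 R 5.
Only serial holds.

serial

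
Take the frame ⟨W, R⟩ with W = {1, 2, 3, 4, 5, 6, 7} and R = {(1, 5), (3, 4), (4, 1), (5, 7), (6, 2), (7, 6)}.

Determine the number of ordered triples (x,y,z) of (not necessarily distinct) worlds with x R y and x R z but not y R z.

Enumerating: (1,5,5), (3,4,4), (4,1,1), (5,7,7), (6,2,2), (7,6,6).

6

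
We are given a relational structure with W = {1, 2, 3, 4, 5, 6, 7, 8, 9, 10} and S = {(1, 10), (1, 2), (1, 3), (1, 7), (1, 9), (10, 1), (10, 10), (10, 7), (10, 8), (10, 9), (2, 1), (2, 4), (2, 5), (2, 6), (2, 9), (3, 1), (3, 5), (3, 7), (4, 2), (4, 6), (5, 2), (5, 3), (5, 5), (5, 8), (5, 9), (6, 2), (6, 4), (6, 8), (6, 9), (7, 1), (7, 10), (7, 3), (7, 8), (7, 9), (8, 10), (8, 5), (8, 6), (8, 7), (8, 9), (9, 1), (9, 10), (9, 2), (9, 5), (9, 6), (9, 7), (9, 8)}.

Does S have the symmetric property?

Yes

Symmetric: yes — every pair in S has its reverse in S.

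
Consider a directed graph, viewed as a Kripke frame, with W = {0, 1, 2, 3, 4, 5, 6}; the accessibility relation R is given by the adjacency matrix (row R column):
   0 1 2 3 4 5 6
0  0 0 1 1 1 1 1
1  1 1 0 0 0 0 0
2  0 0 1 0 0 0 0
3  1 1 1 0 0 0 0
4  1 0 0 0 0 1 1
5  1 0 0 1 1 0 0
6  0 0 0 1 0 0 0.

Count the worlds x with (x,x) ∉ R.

Enumerating: 0, 3, 4, 5, 6.

5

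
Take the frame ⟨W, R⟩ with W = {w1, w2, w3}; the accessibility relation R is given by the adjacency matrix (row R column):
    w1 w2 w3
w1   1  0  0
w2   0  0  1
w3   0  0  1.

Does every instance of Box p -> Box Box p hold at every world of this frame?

Yes

Axiom 4 corresponds to the accessibility relation being transitive.
Transitive: yes — every two-step R-path is closed by a direct edge.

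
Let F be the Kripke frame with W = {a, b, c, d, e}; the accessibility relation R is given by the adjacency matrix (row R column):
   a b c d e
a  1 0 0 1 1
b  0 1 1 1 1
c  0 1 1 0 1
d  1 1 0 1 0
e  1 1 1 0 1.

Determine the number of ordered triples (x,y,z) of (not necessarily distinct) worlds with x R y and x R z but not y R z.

Enumerating: (a,d,e), (a,e,d), (b,c,d), (b,d,c), (b,d,e), (b,e,d), (d,a,b), (d,b,a), (e,a,b), (e,a,c), (e,b,a), (e,c,a).

12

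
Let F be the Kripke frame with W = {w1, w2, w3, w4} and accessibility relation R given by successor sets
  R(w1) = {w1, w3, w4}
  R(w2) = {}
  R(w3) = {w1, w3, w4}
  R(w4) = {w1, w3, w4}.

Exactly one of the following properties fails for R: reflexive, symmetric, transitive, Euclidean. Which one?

Reflexive: no — w2 is not related to itself.
Symmetric: yes — every pair in R has its reverse in R.
Transitive: yes — every two-step R-path is closed by a direct edge.
Euclidean: yes — any two successors of a common world are R-related.
Only reflexive fails.

reflexive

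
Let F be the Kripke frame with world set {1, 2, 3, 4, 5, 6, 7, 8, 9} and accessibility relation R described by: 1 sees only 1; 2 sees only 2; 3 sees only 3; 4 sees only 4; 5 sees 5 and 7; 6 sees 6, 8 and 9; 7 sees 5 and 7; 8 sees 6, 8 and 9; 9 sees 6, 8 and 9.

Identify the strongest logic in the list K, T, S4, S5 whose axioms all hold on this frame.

S5

Reflexive (axiom T): yes — every world is R-related to itself.
Transitive (axiom 4): yes — every two-step R-path is closed by a direct edge.
Euclidean (axiom 5): yes — any two successors of a common world are R-related.
So F validates K, T, S4, S5. The strongest is S5.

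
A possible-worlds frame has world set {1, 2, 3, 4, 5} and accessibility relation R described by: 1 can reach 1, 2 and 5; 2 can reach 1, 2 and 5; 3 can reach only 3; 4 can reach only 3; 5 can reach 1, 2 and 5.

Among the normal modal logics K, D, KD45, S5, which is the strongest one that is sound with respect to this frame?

KD45

Serial (axiom D): yes — every world has a successor (e.g. 1 R 1).
Euclidean (axiom 5): yes — any two successors of a common world are R-related.
Transitive (axiom 4): yes — every two-step R-path is closed by a direct edge.
Reflexive (axiom T): no — 4 is not related to itself.
So F validates K, D, KD45; S5 would additionally require R to be reflexive. The strongest is KD45.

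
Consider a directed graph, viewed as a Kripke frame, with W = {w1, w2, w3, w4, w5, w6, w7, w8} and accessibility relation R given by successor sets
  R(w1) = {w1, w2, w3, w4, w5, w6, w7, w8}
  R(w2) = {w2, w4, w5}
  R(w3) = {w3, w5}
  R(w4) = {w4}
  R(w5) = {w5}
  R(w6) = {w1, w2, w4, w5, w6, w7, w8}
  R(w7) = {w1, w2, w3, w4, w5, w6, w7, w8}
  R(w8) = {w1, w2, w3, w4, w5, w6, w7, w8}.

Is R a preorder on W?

No

Reflexive: yes — every world is R-related to itself.
Transitive: no — w6 R w1 and w1 R w3, but not w6 R w3.
So R is not a preorder.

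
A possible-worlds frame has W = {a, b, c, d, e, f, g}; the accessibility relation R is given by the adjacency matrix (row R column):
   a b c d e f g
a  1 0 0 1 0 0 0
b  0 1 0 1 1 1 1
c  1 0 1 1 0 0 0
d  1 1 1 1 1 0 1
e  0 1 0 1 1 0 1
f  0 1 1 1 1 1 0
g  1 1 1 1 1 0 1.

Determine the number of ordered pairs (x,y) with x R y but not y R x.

Enumerating: (c,a), (f,c), (f,d), (f,e), (g,a), (g,c).

6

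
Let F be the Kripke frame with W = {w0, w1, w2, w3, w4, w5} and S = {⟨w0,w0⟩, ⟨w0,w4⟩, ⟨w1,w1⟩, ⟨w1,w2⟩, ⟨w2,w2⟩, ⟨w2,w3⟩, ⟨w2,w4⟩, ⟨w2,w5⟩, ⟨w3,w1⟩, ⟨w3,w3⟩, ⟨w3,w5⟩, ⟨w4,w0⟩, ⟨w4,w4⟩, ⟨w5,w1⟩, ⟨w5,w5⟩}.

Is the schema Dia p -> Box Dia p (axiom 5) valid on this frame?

The schema 5 characterises exactly the Euclidean frames.
Euclidean: no — w2 S w3 and w2 S w4, but not w3 S w4.

No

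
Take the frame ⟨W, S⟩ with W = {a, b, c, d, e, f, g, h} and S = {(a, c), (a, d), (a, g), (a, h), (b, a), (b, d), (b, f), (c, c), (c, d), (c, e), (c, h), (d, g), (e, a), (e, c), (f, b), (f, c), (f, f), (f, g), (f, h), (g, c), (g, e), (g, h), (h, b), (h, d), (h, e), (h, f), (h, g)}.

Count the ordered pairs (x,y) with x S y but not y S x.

17

Enumerating: (a,c), (a,d), (a,g), (a,h), (b,a), (b,d), (c,d), (c,h), (d,g), (e,a), (f,c), (f,g), (g,c), (g,e), (h,b), (h,d), (h,e).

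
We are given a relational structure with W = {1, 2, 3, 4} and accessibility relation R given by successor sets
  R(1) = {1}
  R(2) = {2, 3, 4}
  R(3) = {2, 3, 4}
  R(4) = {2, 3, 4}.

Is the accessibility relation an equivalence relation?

Reflexive: yes — every world is R-related to itself.
Symmetric: yes — every pair in R has its reverse in R.
Transitive: yes — every two-step R-path is closed by a direct edge.
So R is an equivalence relation.

Yes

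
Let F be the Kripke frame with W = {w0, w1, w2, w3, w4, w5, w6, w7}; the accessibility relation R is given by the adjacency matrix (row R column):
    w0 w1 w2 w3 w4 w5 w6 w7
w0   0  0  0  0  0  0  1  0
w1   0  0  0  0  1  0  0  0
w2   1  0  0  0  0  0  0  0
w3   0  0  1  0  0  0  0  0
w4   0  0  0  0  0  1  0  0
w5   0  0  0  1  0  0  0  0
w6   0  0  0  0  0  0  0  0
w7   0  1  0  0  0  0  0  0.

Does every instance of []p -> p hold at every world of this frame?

No

Axiom T corresponds to the accessibility relation being reflexive.
Reflexive: no — w0 is not related to itself.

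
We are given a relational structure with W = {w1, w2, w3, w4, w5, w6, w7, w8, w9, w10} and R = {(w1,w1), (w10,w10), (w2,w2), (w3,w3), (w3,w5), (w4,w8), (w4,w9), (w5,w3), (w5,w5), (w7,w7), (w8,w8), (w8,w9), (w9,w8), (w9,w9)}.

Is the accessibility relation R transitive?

Transitive: yes — every two-step R-path is closed by a direct edge.

Yes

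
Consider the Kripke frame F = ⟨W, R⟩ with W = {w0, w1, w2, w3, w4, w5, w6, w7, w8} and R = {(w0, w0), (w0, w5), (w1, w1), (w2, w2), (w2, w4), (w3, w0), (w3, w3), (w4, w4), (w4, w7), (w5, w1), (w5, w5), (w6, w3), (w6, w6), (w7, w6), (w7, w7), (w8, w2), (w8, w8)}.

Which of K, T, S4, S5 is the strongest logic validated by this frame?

Reflexive (axiom T): yes — every world is R-related to itself.
Transitive (axiom 4): no — w0 R w5 and w5 R w1, but not w0 R w1.
Euclidean (axiom 5): no — w0 R w5 and w0 R w0, but not w5 R w0.
So F validates K, T; S4 would additionally require R to be transitive. The strongest is T.

T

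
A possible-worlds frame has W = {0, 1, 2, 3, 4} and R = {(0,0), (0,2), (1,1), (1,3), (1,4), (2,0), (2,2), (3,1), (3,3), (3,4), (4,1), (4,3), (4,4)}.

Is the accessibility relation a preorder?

Yes

Reflexive: yes — every world is R-related to itself.
Transitive: yes — every two-step R-path is closed by a direct edge.
So R is a preorder.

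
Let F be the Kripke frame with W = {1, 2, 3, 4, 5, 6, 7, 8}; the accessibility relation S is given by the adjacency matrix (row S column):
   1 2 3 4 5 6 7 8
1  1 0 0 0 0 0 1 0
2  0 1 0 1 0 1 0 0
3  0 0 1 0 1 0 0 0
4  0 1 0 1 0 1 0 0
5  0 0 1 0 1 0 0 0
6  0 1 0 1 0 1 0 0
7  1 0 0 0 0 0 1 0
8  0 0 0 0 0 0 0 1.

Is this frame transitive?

Transitive: yes — every two-step S-path is closed by a direct edge.

Yes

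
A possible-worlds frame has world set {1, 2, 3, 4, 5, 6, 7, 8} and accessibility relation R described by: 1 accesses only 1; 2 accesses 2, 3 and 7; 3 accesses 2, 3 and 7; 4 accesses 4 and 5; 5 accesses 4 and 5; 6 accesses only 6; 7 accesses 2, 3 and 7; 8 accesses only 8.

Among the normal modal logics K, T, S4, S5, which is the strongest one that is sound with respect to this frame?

Reflexive (axiom T): yes — every world is R-related to itself.
Transitive (axiom 4): yes — every two-step R-path is closed by a direct edge.
Euclidean (axiom 5): yes — any two successors of a common world are R-related.
So F validates K, T, S4, S5. The strongest is S5.

S5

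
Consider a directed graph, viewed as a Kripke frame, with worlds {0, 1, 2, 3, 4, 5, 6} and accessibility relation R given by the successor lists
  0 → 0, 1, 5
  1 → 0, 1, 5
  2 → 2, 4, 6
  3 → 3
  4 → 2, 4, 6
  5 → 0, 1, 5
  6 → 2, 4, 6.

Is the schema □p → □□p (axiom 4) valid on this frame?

Yes

Axiom 4 corresponds to the accessibility relation being transitive.
Transitive: yes — every two-step R-path is closed by a direct edge.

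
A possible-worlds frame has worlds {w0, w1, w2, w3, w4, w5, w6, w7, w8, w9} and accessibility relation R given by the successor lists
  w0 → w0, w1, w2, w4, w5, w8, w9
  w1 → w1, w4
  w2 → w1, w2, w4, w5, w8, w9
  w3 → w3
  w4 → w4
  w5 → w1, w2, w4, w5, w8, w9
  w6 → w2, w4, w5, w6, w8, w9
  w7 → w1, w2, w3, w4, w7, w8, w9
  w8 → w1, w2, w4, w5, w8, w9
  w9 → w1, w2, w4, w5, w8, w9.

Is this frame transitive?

No

Transitive: no — w6 R w2 and w2 R w1, but not w6 R w1.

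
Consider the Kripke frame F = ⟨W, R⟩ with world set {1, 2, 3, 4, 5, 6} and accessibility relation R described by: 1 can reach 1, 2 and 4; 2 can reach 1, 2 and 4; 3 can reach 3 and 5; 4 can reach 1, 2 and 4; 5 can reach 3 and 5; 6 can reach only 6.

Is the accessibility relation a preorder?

Yes

Reflexive: yes — every world is R-related to itself.
Transitive: yes — every two-step R-path is closed by a direct edge.
So R is a preorder.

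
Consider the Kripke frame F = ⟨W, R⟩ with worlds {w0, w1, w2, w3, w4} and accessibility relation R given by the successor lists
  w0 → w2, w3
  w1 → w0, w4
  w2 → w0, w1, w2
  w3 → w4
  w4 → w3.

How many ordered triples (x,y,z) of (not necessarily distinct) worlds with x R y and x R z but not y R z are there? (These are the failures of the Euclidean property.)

Enumerating: (w0,w2,w3), (w0,w3,w2), (w0,w3,w3), (w1,w0,w0), (w1,w0,w4), (w1,w4,w0), (w1,w4,w4), (w2,w0,w0), (w2,w0,w1), (w2,w1,w1), (w2,w1,w2), (w3,w4,w4), (w4,w3,w3).

13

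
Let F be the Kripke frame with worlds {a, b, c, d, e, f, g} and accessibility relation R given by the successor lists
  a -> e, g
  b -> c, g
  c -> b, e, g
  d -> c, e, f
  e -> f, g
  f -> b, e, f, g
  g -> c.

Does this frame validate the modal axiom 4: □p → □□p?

Axiom 4 corresponds to the accessibility relation being transitive.
Transitive: no — a R e and e R f, but not a R f.

No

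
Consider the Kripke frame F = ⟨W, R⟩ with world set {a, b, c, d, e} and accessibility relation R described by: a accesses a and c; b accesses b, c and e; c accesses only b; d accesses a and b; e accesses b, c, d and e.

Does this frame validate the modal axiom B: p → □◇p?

The schema B characterises exactly the symmetric frames.
Symmetric: no — a R c but not c R a.

No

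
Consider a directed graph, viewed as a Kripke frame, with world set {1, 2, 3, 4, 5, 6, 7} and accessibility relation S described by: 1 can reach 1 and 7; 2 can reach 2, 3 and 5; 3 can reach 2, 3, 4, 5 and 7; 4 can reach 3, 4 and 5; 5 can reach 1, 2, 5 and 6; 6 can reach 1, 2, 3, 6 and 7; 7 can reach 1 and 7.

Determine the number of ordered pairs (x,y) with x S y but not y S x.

9

Enumerating: (3,5), (3,7), (4,5), (5,1), (5,6), (6,1), (6,2), (6,3), (6,7).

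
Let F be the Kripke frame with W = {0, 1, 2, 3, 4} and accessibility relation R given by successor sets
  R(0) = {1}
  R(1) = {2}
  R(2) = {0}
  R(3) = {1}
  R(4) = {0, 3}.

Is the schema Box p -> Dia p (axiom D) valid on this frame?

Yes

Axiom D corresponds to the accessibility relation being serial.
Serial: yes — every world has a successor (e.g. 0 R 1).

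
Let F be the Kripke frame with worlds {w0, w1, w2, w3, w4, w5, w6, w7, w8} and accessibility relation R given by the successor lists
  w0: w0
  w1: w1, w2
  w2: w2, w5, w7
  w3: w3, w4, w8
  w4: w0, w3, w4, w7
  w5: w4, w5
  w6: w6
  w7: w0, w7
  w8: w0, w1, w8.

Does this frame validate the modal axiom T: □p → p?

The schema T characterises exactly the reflexive frames.
Reflexive: yes — every world is R-related to itself.

Yes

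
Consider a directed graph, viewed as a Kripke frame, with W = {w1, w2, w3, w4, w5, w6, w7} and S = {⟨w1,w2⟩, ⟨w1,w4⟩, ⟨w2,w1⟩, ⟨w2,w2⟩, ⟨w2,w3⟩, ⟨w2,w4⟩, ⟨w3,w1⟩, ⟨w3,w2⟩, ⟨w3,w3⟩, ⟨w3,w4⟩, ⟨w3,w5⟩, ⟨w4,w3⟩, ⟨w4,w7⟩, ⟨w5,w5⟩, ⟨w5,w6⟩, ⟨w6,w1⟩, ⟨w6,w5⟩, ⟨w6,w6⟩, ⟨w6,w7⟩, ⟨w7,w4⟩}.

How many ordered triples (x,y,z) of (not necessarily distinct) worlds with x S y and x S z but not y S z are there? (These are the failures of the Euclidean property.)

Enumerating: (w1,w4,w2), (w1,w4,w4), (w2,w1,w1), (w2,w1,w3), (w2,w4,w1), (w2,w4,w2), (w2,w4,w4), (w3,w1,w1), (w3,w1,w3), (w3,w1,w5), (w3,w2,w5), (w3,w4,w1), … and 21 more.
Total: 33.

33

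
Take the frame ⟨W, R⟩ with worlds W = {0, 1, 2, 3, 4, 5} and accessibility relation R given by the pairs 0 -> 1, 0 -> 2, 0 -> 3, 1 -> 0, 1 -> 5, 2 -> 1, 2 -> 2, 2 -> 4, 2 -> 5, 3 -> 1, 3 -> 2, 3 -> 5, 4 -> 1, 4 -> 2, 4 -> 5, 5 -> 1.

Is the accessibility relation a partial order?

No

Reflexive: no — 0 is not related to itself.
Transitive: no — 0 R 1 and 1 R 5, but not 0 R 5.
Antisymmetric: no — 0 R 1 and 1 R 0 with 0 ≠ 1.
So R is not a partial order.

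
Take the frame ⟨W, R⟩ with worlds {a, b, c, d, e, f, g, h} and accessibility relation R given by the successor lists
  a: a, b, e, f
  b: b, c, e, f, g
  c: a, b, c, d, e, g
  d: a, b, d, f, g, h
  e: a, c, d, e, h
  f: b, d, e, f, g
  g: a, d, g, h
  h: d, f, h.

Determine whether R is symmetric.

No

Symmetric: no — a R b but not b R a.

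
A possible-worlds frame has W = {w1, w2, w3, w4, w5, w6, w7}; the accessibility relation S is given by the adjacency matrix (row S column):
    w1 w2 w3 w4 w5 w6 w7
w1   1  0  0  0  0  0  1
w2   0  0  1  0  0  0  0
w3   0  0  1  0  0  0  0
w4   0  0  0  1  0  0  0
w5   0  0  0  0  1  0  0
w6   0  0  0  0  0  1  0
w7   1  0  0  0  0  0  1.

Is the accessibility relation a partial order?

Reflexive: no — w2 is not related to itself.
Transitive: yes — every two-step S-path is closed by a direct edge.
Antisymmetric: no — w1 S w7 and w7 S w1 with w1 ≠ w7.
So S is not a partial order.

No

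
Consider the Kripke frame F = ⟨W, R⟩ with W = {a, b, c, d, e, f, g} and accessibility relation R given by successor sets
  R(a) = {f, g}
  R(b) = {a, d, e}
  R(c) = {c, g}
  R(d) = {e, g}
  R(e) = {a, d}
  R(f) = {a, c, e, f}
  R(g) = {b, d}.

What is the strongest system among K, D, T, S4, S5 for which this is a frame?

Serial (axiom D): yes — every world has a successor (e.g. a R f).
Reflexive (axiom T): no — a is not related to itself.
Transitive (axiom 4): no — a R f and f R c, but not a R c.
Euclidean (axiom 5): no — a R f and a R g, but not f R g.
So F validates K, D; T would additionally require R to be reflexive. The strongest is D.

D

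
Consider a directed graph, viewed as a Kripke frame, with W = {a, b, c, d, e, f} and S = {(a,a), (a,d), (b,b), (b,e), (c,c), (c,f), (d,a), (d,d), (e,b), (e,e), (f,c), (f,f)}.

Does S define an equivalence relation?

Reflexive: yes — every world is S-related to itself.
Symmetric: yes — every pair in S has its reverse in S.
Transitive: yes — every two-step S-path is closed by a direct edge.
So S is an equivalence relation.

Yes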